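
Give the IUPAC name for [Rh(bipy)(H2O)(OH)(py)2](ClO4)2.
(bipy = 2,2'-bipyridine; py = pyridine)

The 2 perchlorate counter-ions carry a total charge of -2, so each complex ion is 2+.
Ligand charges: 1×2,2'-bipyridine (neutral), 1×hydroxo (-1 each), 1×aqua (neutral), 2×pyridine (neutral); total -1. So Rh + (-1) = 2+, giving Rh = +3.
Ligands are named alphabetically: aqua before bipyridine before hydroxo before pyridine.

aqua(2,2'-bipyridine)hydroxobis(pyridine)rhodium(III) perchlorate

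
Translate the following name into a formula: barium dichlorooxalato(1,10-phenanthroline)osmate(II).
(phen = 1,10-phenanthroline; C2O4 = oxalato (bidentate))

Ba[Os(C2O4)Cl2(phen)]

Ligands: 2 chloro (Cl, -1), 1 1,10-phenanthroline (phen, neutral), 1 oxalato (C2O4, -2). Ligand charge sum = -4.
Charge balance with barium (+2) requires 1 complex ion per 1 barium.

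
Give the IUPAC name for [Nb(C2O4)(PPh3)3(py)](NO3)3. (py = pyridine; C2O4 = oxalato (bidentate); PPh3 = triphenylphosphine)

oxalato(pyridine)tris(triphenylphosphine)niobium(V) nitrate

The 3 nitrate counter-ions carry a total charge of -3, so each complex ion is 3+.
Ligand charges: 1×pyridine (neutral), 1×oxalato (-2 each), 3×triphenylphosphine (neutral); total -2. So Nb + (-2) = 3+, giving Nb = +5.
Ligands are named alphabetically: oxalato before pyridine before triphenylphosphine.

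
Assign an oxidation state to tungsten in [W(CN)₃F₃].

+6

No counter-ion: the bracketed complex is neutral.
Ligand charges: 3×F = -3; 3×CN = -3; sum -6.
W + (-6) = 0 ⇒ W is +6.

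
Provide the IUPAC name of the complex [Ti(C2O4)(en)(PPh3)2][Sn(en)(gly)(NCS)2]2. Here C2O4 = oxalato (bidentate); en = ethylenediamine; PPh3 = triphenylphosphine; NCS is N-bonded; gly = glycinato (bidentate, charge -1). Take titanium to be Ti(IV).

(ethylenediamine)oxalatobis(triphenylphosphine)titanium(IV) (ethylenediamine)(glycinato)diisothiocyanatostannate(II)

Both ions are complex: the cation is named first with the plain metal name, the anion second with the -ate form; each ion's ligands are alphabetised independently.
Ti is given as +4; the cation's ligand charges sum to -2, so the complex cation is 2+.
With 2 anions per cation, each anion must be 2/2 = 1−.
Anion: ligand charges sum to -3; for the ion to be 1−, Sn = +2.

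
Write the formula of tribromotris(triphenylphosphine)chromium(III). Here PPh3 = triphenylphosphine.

[CrBr3(PPh3)3]

Ligands: 3 bromo (Br, -1), 3 triphenylphosphine (PPh3, neutral). Ligand charge sum = -3.
With Cr in oxidation state +3, the complex ion is [Cr...].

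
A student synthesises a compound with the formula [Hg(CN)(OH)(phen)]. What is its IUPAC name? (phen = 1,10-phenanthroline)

There is no counter-ion, so the complex is neutral overall.
Ligand charges: 1×hydroxo (-1 each), 1×cyano (-1 each), 1×1,10-phenanthroline (neutral); total -2. So Hg + (-2) = 0, giving Hg = +2.
Ligands are named alphabetically: cyano before hydroxo before phenanthroline.

cyanohydroxo(1,10-phenanthroline)mercury(II)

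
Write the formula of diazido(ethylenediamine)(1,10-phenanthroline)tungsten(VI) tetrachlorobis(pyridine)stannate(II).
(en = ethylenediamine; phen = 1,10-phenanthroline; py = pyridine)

[W(en)(N3)2(phen)][SnCl4(py)2]2

Cation [W…]: ligand charges -2, W(VI) ⇒ ion charge 4+.
Anion [Sn…]: ligand charges -4, Sn(II) ⇒ ion charge 2−.
One 4+ cation requires 2 of the 2− anion.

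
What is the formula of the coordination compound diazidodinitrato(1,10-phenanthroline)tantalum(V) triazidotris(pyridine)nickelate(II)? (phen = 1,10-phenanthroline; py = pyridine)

Cation [Ta…]: ligand charges -4, Ta(V) ⇒ ion charge 1+.
Anion [Ni…]: ligand charges -3, Ni(II) ⇒ ion charge 1−.
One 1+ cation balances one 1− anion.

[Ta(N3)2(NO3)2(phen)][Ni(N3)3(py)3]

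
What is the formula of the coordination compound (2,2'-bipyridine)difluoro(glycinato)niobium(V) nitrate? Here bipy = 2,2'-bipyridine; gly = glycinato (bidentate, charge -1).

[Nb(bipy)F2(gly)](NO3)2

Ligands: 2 fluoro (F, -1), 1 2,2'-bipyridine (bipy, neutral), 1 glycinato (gly, -1). Ligand charge sum = -3.
Charge balance with nitrate (-1) requires 1 complex ion per 2 nitrate.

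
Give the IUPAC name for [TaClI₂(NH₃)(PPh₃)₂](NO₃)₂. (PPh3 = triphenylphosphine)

amminechlorodiiodobis(triphenylphosphine)tantalum(V) nitrate

The 2 nitrate counter-ions carry a total charge of -2, so each complex ion is 2+.
Ligand charges: 2×iodo (-1 each), 1×chloro (-1 each), 2×triphenylphosphine (neutral), 1×ammine (neutral); total -3. So Ta + (-3) = 2+, giving Ta = +5.
Ligands are named alphabetically: ammine before chloro before iodo before triphenylphosphine.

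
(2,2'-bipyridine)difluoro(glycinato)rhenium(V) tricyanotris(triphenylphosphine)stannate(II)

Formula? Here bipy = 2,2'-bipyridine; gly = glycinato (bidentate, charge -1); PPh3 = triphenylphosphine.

[Re(bipy)F2(gly)][Sn(CN)3(PPh3)3]2

Cation [Re…]: ligand charges -3, Re(V) ⇒ ion charge 2+.
Anion [Sn…]: ligand charges -3, Sn(II) ⇒ ion charge 1−.
One 2+ cation requires 2 of the 1− anion.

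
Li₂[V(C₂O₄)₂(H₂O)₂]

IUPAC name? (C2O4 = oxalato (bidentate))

lithium diaquadioxalatovanadate(II)

The 2 lithium counter-ions carry a total charge of +2, so each complex ion is 2−.
Ligand charges: 2×oxalato (-2 each), 2×aqua (neutral); total -4. So V + (-4) = 2−, giving V = +2.
Ligands are named alphabetically: aqua before oxalato.
The complex ion is anionic, so vanadium takes the -ate form vanadate(II).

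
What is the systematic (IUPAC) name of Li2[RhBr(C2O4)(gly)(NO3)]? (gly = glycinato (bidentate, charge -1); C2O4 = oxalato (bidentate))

The 2 lithium counter-ions carry a total charge of +2, so each complex ion is 2−.
Ligand charges: 1×nitrato (-1 each), 1×glycinato (-1 each), 1×oxalato (-2 each), 1×bromo (-1 each); total -5. So Rh + (-5) = 2−, giving Rh = +3.
Ligands are named alphabetically: bromo before glycinato before nitrato before oxalato.
The complex ion is anionic, so rhodium takes the -ate form rhodate(III).

lithium bromo(glycinato)nitratooxalatorhodate(III)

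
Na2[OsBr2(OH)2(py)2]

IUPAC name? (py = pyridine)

sodium dibromodihydroxobis(pyridine)osmate(II)

The 2 sodium counter-ions carry a total charge of +2, so each complex ion is 2−.
Ligand charges: 2×pyridine (neutral), 2×hydroxo (-1 each), 2×bromo (-1 each); total -4. So Os + (-4) = 2−, giving Os = +2.
Ligands are named alphabetically: bromo before hydroxo before pyridine.
The complex ion is anionic, so osmium takes the -ate form osmate(II).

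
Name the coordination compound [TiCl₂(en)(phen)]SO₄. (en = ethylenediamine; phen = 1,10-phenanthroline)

The 1 sulfate counter-ion carries a total charge of -2, so each complex ion is 2+.
Ligand charges: 1×ethylenediamine (neutral), 2×chloro (-1 each), 1×1,10-phenanthroline (neutral); total -2. So Ti + (-2) = 2+, giving Ti = +4.
Ligands are named alphabetically: chloro before ethylenediamine before phenanthroline.

dichloro(ethylenediamine)(1,10-phenanthroline)titanium(IV) sulfate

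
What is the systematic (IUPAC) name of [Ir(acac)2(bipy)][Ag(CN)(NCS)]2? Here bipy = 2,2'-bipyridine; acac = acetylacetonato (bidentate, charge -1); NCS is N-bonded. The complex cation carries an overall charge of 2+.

bis(acetylacetonato)(2,2'-bipyridine)iridium(IV) cyanoisothiocyanatoargentate(I)

Both ions are complex: the cation is named first with the plain metal name, the anion second with the -ate form; each ion's ligands are alphabetised independently.
The complex cation is given as 2+; its ligand charges sum to -2, so Ir = +4.
With 2 anions per cation, each anion must be 2/2 = 1−.
Anion: ligand charges sum to -2; for the ion to be 1−, Ag = +1.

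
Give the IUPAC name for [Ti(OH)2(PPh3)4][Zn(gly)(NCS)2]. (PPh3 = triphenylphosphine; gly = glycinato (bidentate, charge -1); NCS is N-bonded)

Both ions are complex: the cation is named first with the plain metal name, the anion second with the -ate form; each ion's ligands are alphabetised independently.
Zinc is always +2 in its complexes; the anion's ligand charges sum to -3, so the complex anion is 1−.
A 1:1 salt means the cation carries the equal and opposite charge, 1+.
Cation: ligand charges sum to -2; for the ion to be 1+, Ti = +3.

dihydroxotetrakis(triphenylphosphine)titanium(III) (glycinato)diisothiocyanatozincate(II)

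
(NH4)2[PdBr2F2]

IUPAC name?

The 2 ammonium counter-ions carry a total charge of +2, so each complex ion is 2−.
Ligand charges: 2×bromo (-1 each), 2×fluoro (-1 each); total -4. So Pd + (-4) = 2−, giving Pd = +2.
The complex ion is anionic, so palladium takes the -ate form palladate(II).

ammonium dibromodifluoropalladate(II)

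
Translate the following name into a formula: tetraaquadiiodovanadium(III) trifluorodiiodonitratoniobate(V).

[V(H2O)4I2][NbF3I2(NO3)]

Cation [V…]: ligand charges -2, V(III) ⇒ ion charge 1+.
Anion [Nb…]: ligand charges -6, Nb(V) ⇒ ion charge 1−.
One 1+ cation balances one 1− anion.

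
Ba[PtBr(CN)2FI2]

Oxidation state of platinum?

+4

1 barium outside the brackets (+2 each) → the complex ion is 2−.
Ligand charges: 1×F = -1; 1×Br = -1; 2×CN = -2; 2×I = -2; sum -6.
Pt + (-6) = 2− ⇒ Pt is +4.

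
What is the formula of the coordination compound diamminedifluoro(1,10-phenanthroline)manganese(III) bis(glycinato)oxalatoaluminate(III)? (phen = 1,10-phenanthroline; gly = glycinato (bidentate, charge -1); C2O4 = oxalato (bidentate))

Cation [Mn…]: ligand charges -2, Mn(III) ⇒ ion charge 1+.
Anion [Al…]: ligand charges -4, Al(III) ⇒ ion charge 1−.
One 1+ cation balances one 1− anion.

[MnF2(NH3)2(phen)][Al(C2O4)(gly)2]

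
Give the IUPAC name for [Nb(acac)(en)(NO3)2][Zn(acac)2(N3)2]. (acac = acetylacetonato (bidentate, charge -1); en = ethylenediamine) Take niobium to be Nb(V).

(acetylacetonato)(ethylenediamine)dinitratoniobium(V) bis(acetylacetonato)diazidozincate(II)

Both ions are complex: the cation is named first with the plain metal name, the anion second with the -ate form; each ion's ligands are alphabetised independently.
Nb is given as +5; the cation's ligand charges sum to -3, so the complex cation is 2+.
A 1:1 salt means the anion carries the equal and opposite charge, 2−.
Anion: ligand charges sum to -4; for the ion to be 2−, Zn = +2.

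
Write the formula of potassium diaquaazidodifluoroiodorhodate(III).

K[RhF2(H2O)2I(N3)]

Ligands: 2 aqua (H2O, neutral), 1 iodo (I, -1), 1 azido (N3, -1), 2 fluoro (F, -1). Ligand charge sum = -4.
With Rh in oxidation state +3, the complex ion is [Rh...]^1−.
Charge balance with potassium (+1) requires 1 complex ion per 1 potassium.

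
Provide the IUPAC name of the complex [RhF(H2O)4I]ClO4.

tetraaquafluoroiodorhodium(III) perchlorate

The 1 perchlorate counter-ion carries a total charge of -1, so each complex ion is 1+.
Ligand charges: 4×aqua (neutral), 1×fluoro (-1 each), 1×iodo (-1 each); total -2. So Rh + (-2) = 1+, giving Rh = +3.
Ligands are named alphabetically: aqua before fluoro before iodo.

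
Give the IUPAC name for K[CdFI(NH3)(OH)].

potassium amminefluorohydroxoiodocadmate(II)

The 1 potassium counter-ion carries a total charge of +1, so each complex ion is 1−.
Ligand charges: 1×hydroxo (-1 each), 1×fluoro (-1 each), 1×iodo (-1 each), 1×ammine (neutral); total -3. So Cd + (-3) = 1−, giving Cd = +2.
Ligands are named alphabetically: ammine before fluoro before hydroxo before iodo.
The complex ion is anionic, so cadmium takes the -ate form cadmate(II).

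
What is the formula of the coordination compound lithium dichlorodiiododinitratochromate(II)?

Ligands: 2 chloro (Cl, -1), 2 iodo (I, -1), 2 nitrato (NO3, -1). Ligand charge sum = -6.
Charge balance with lithium (+1) requires 1 complex ion per 4 lithium.

Li4[CrCl2I2(NO3)2]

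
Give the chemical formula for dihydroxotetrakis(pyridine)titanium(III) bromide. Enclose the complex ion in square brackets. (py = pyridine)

[Ti(OH)2(py)4]Br

Ligands: 4 pyridine (py, neutral), 2 hydroxo (OH, -1). Ligand charge sum = -2.
With Ti in oxidation state +3, the complex ion is [Ti...]^1+.
Charge balance with bromide (-1) requires 1 complex ion per 1 bromide.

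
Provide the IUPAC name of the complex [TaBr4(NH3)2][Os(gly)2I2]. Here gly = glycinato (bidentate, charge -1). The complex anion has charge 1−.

Both ions are complex: the cation is named first with the plain metal name, the anion second with the -ate form; each ion's ligands are alphabetised independently.
The complex anion is given as 1−; its ligand charges sum to -4, so Os = +3.
A 1:1 salt means the cation carries the equal and opposite charge, 1+.
Cation: ligand charges sum to -4; for the ion to be 1+, Ta = +5.

diamminetetrabromotantalum(V) bis(glycinato)diiodoosmate(III)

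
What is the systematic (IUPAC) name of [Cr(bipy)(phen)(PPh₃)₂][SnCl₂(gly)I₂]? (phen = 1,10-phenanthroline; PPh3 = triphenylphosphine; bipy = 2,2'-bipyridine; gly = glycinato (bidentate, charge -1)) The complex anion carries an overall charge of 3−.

(2,2'-bipyridine)(1,10-phenanthroline)bis(triphenylphosphine)chromium(III) dichloro(glycinato)diiodostannate(II)

Both ions are complex: the cation is named first with the plain metal name, the anion second with the -ate form; each ion's ligands are alphabetised independently.
The complex anion is given as 3−; its ligand charges sum to -5, so Sn = +2.
A 1:1 salt means the cation carries the equal and opposite charge, 3+.
Cation: ligand charges sum to 0; for the ion to be 3+, Cr = +3.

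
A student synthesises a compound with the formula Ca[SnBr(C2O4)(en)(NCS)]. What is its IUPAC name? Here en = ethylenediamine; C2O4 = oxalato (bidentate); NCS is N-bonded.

calcium bromo(ethylenediamine)isothiocyanatooxalatostannate(II)

The 1 calcium counter-ion carries a total charge of +2, so each complex ion is 2−.
Ligand charges: 1×ethylenediamine (neutral), 1×oxalato (-2 each), 1×bromo (-1 each), 1×isothiocyanato (-1 each); total -4. So Sn + (-4) = 2−, giving Sn = +2.
Ligands are named alphabetically: bromo before ethylenediamine before isothiocyanato before oxalato.
The complex ion is anionic, so tin takes the -ate form stannate(II).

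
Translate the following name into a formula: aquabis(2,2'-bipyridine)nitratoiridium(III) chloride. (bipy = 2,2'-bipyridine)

[Ir(bipy)2(H2O)(NO3)]Cl2

Ligands: 2 2,2'-bipyridine (bipy, neutral), 1 nitrato (NO3, -1), 1 aqua (H2O, neutral). Ligand charge sum = -1.
With Ir in oxidation state +3, the complex ion is [Ir...]^2+.
Charge balance with chloride (-1) requires 1 complex ion per 2 chloride.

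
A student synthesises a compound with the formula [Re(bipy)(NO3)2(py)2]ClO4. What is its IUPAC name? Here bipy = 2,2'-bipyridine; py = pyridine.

The 1 perchlorate counter-ion carries a total charge of -1, so each complex ion is 1+.
Ligand charges: 2×nitrato (-1 each), 1×2,2'-bipyridine (neutral), 2×pyridine (neutral); total -2. So Re + (-2) = 1+, giving Re = +3.
Ligands are named alphabetically: bipyridine before nitrato before pyridine.

(2,2'-bipyridine)dinitratobis(pyridine)rhenium(III) perchlorate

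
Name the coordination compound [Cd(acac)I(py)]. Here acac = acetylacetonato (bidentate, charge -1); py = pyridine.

There is no counter-ion, so the complex is neutral overall.
Ligand charges: 1×iodo (-1 each), 1×acetylacetonato (-1 each), 1×pyridine (neutral); total -2. So Cd + (-2) = 0, giving Cd = +2.
Ligands are named alphabetically: acetylacetonato before iodo before pyridine.

(acetylacetonato)iodo(pyridine)cadmium(II)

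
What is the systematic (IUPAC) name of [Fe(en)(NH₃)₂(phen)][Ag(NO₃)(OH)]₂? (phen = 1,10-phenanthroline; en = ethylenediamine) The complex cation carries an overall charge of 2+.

diammine(ethylenediamine)(1,10-phenanthroline)iron(II) hydroxonitratoargentate(I)

Both ions are complex: the cation is named first with the plain metal name, the anion second with the -ate form; each ion's ligands are alphabetised independently.
The complex cation is given as 2+; its ligand charges sum to 0, so Fe = +2.
With 2 anions per cation, each anion must be 2/2 = 1−.
Anion: ligand charges sum to -2; for the ion to be 1−, Ag = +1.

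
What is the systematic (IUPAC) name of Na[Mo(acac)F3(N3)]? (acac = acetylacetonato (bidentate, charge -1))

The 1 sodium counter-ion carries a total charge of +1, so each complex ion is 1−.
Ligand charges: 3×fluoro (-1 each), 1×acetylacetonato (-1 each), 1×azido (-1 each); total -5. So Mo + (-5) = 1−, giving Mo = +4.
Ligands are named alphabetically: acetylacetonato before azido before fluoro.
The complex ion is anionic, so molybdenum takes the -ate form molybdate(IV).

sodium (acetylacetonato)azidotrifluoromolybdate(IV)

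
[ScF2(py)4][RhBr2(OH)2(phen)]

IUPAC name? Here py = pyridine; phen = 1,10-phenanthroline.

Scandium is always +3 in its complexes; the cation's ligand charges sum to -2, so the complex cation is 1+.
A 1:1 salt means the anion carries the equal and opposite charge, 1−.
Anion: ligand charges sum to -4; for the ion to be 1−, Rh = +3.

difluorotetrakis(pyridine)scandium(III) dibromodihydroxo(1,10-phenanthroline)rhodate(III)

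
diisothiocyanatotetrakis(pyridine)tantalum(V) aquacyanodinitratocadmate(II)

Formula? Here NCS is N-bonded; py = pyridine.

[Ta(NCS)2(py)4][Cd(CN)(H2O)(NO3)2]3

Cation [Ta…]: ligand charges -2, Ta(V) ⇒ ion charge 3+.
Anion [Cd…]: ligand charges -3, Cd(II) ⇒ ion charge 1−.
One 3+ cation requires 3 of the 1− anion.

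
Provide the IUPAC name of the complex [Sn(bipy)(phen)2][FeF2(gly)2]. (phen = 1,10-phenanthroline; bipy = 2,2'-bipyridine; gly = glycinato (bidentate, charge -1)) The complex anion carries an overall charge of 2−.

Both ions are complex: the cation is named first with the plain metal name, the anion second with the -ate form; each ion's ligands are alphabetised independently.
The complex anion is given as 2−; its ligand charges sum to -4, so Fe = +2.
A 1:1 salt means the cation carries the equal and opposite charge, 2+.
Cation: ligand charges sum to 0; for the ion to be 2+, Sn = +2.

(2,2'-bipyridine)bis(1,10-phenanthroline)tin(II) difluorobis(glycinato)ferrate(II)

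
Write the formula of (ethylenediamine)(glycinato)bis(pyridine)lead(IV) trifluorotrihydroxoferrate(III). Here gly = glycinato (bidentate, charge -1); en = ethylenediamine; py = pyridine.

Cation [Pb…]: ligand charges -1, Pb(IV) ⇒ ion charge 3+.
Anion [Fe…]: ligand charges -6, Fe(III) ⇒ ion charge 3−.
One 3+ cation balances one 3− anion.

[Pb(en)(gly)(py)2][FeF3(OH)3]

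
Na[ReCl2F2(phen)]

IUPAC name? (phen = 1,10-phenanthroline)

The 1 sodium counter-ion carries a total charge of +1, so each complex ion is 1−.
Ligand charges: 2×fluoro (-1 each), 2×chloro (-1 each), 1×1,10-phenanthroline (neutral); total -4. So Re + (-4) = 1−, giving Re = +3.
Ligands are named alphabetically: chloro before fluoro before phenanthroline.
The complex ion is anionic, so rhenium takes the -ate form rhenate(III).

sodium dichlorodifluoro(1,10-phenanthroline)rhenate(III)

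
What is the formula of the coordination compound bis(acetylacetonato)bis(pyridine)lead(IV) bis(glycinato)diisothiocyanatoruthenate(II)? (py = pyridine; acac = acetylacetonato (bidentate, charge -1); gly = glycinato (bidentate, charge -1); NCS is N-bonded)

Cation [Pb…]: ligand charges -2, Pb(IV) ⇒ ion charge 2+.
Anion [Ru…]: ligand charges -4, Ru(II) ⇒ ion charge 2−.

[Pb(acac)2(py)2][Ru(gly)2(NCS)2]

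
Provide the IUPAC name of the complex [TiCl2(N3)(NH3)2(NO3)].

There is no counter-ion, so the complex is neutral overall.
Ligand charges: 1×azido (-1 each), 1×nitrato (-1 each), 2×ammine (neutral), 2×chloro (-1 each); total -4. So Ti + (-4) = 0, giving Ti = +4.
Ligands are named alphabetically: ammine before azido before chloro before nitrato.

diammineazidodichloronitratotitanium(IV)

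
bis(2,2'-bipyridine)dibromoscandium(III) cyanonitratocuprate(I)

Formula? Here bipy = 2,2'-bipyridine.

[Sc(bipy)2Br2][Cu(CN)(NO3)]

Cation [Sc…]: ligand charges -2, Sc(III) ⇒ ion charge 1+.
Anion [Cu…]: ligand charges -2, Cu(I) ⇒ ion charge 1−.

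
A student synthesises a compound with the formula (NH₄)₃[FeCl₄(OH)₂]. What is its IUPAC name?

ammonium tetrachlorodihydroxoferrate(III)

The 3 ammonium counter-ions carry a total charge of +3, so each complex ion is 3−.
Ligand charges: 2×hydroxo (-1 each), 4×chloro (-1 each); total -6. So Fe + (-6) = 3−, giving Fe = +3.
The complex ion is anionic, so iron takes the -ate form ferrate(III).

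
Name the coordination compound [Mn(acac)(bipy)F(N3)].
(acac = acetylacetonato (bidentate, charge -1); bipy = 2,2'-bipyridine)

(acetylacetonato)azido(2,2'-bipyridine)fluoromanganese(III)

There is no counter-ion, so the complex is neutral overall.
Ligand charges: 1×azido (-1 each), 1×acetylacetonato (-1 each), 1×2,2'-bipyridine (neutral), 1×fluoro (-1 each); total -3. So Mn + (-3) = 0, giving Mn = +3.
Ligands are named alphabetically: acetylacetonato before azido before bipyridine before fluoro.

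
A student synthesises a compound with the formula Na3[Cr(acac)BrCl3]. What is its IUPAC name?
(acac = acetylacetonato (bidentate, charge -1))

The 3 sodium counter-ions carry a total charge of +3, so each complex ion is 3−.
Ligand charges: 1×acetylacetonato (-1 each), 3×chloro (-1 each), 1×bromo (-1 each); total -5. So Cr + (-5) = 3−, giving Cr = +2.
Ligands are named alphabetically: acetylacetonato before bromo before chloro.
The complex ion is anionic, so chromium takes the -ate form chromate(II).

sodium (acetylacetonato)bromotrichlorochromate(II)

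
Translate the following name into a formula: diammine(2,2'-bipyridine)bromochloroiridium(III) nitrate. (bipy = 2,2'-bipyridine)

Ligands: 1 2,2'-bipyridine (bipy, neutral), 1 chloro (Cl, -1), 2 ammine (NH3, neutral), 1 bromo (Br, -1). Ligand charge sum = -2.
Charge balance with nitrate (-1) requires 1 complex ion per 1 nitrate.

[Ir(bipy)BrCl(NH3)2]NO3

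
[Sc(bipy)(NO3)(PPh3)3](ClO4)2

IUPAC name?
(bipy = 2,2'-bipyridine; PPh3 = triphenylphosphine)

(2,2'-bipyridine)nitratotris(triphenylphosphine)scandium(III) perchlorate

The 2 perchlorate counter-ions carry a total charge of -2, so each complex ion is 2+.
Ligand charges: 1×2,2'-bipyridine (neutral), 3×triphenylphosphine (neutral), 1×nitrato (-1 each); total -1. So Sc + (-1) = 2+, giving Sc = +3.
Ligands are named alphabetically: bipyridine before nitrato before triphenylphosphine.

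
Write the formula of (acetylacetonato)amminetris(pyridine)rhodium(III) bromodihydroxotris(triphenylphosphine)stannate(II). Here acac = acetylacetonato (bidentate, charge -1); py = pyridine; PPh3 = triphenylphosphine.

Cation [Rh…]: ligand charges -1, Rh(III) ⇒ ion charge 2+.
Anion [Sn…]: ligand charges -3, Sn(II) ⇒ ion charge 1−.
One 2+ cation requires 2 of the 1− anion.

[Rh(acac)(NH3)(py)3][SnBr(OH)2(PPh3)3]2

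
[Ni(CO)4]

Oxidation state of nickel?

0

No counter-ion: the bracketed complex is neutral.
Ligand charges: 4×CO neutral; sum 0.
Ni + (0) = 0 ⇒ Ni is 0.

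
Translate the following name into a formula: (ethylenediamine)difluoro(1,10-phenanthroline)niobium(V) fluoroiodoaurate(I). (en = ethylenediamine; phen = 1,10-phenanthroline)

[Nb(en)F2(phen)][AuFI]3

Cation [Nb…]: ligand charges -2, Nb(V) ⇒ ion charge 3+.
Anion [Au…]: ligand charges -2, Au(I) ⇒ ion charge 1−.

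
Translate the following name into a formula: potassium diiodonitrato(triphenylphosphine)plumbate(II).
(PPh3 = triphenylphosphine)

Ligands: 1 triphenylphosphine (PPh3, neutral), 1 nitrato (NO3, -1), 2 iodo (I, -1). Ligand charge sum = -3.
Charge balance with potassium (+1) requires 1 complex ion per 1 potassium.

K[PbI2(NO3)(PPh3)]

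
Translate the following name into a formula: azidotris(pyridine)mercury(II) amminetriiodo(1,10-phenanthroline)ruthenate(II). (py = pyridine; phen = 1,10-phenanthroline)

[Hg(N3)(py)3][RuI3(NH3)(phen)]

Cation [Hg…]: ligand charges -1, Hg(II) ⇒ ion charge 1+.
Anion [Ru…]: ligand charges -3, Ru(II) ⇒ ion charge 1−.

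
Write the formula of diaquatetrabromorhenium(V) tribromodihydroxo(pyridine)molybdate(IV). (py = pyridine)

Cation [Re…]: ligand charges -4, Re(V) ⇒ ion charge 1+.
Anion [Mo…]: ligand charges -5, Mo(IV) ⇒ ion charge 1−.
One 1+ cation balances one 1− anion.

[ReBr4(H2O)2][MoBr3(OH)2(py)]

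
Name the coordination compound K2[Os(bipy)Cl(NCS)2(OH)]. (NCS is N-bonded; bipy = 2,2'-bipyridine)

potassium (2,2'-bipyridine)chlorohydroxodiisothiocyanatoosmate(II)

The 2 potassium counter-ions carry a total charge of +2, so each complex ion is 2−.
Ligand charges: 2×isothiocyanato (-1 each), 1×2,2'-bipyridine (neutral), 1×chloro (-1 each), 1×hydroxo (-1 each); total -4. So Os + (-4) = 2−, giving Os = +2.
Ligands are named alphabetically: bipyridine before chloro before hydroxo before isothiocyanato.
The complex ion is anionic, so osmium takes the -ate form osmate(II).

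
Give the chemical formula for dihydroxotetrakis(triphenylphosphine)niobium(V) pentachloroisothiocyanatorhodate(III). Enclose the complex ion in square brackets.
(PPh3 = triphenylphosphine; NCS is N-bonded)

Cation [Nb…]: ligand charges -2, Nb(V) ⇒ ion charge 3+.
Anion [Rh…]: ligand charges -6, Rh(III) ⇒ ion charge 3−.

[Nb(OH)2(PPh3)4][RhCl5(NCS)]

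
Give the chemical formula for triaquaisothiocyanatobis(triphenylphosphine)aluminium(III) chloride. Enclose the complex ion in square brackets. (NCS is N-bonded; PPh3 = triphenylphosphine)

[Al(H2O)3(NCS)(PPh3)2]Cl2

Ligands: 3 aqua (H2O, neutral), 1 isothiocyanato (NCS, -1), 2 triphenylphosphine (PPh3, neutral). Ligand charge sum = -1.
With Al in oxidation state +3, the complex ion is [Al...]^2+.
Charge balance with chloride (-1) requires 1 complex ion per 2 chloride.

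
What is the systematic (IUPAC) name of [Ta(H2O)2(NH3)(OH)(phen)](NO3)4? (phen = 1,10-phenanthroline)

The 4 nitrate counter-ions carry a total charge of -4, so each complex ion is 4+.
Ligand charges: 1×1,10-phenanthroline (neutral), 2×aqua (neutral), 1×hydroxo (-1 each), 1×ammine (neutral); total -1. So Ta + (-1) = 4+, giving Ta = +5.
Ligands are named alphabetically: ammine before aqua before hydroxo before phenanthroline.

amminediaquahydroxo(1,10-phenanthroline)tantalum(V) nitrate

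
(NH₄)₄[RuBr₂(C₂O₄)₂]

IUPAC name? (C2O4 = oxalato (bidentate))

ammonium dibromodioxalatoruthenate(II)

The 4 ammonium counter-ions carry a total charge of +4, so each complex ion is 4−.
Ligand charges: 2×oxalato (-2 each), 2×bromo (-1 each); total -6. So Ru + (-6) = 4−, giving Ru = +2.
Ligands are named alphabetically: bromo before oxalato.
The complex ion is anionic, so ruthenium takes the -ate form ruthenate(II).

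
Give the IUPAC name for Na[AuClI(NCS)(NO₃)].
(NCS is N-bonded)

sodium chloroiodoisothiocyanatonitratoaurate(III)

The 1 sodium counter-ion carries a total charge of +1, so each complex ion is 1−.
Ligand charges: 1×iodo (-1 each), 1×isothiocyanato (-1 each), 1×nitrato (-1 each), 1×chloro (-1 each); total -4. So Au + (-4) = 1−, giving Au = +3.
Ligands are named alphabetically: chloro before iodo before isothiocyanato before nitrato.
The complex ion is anionic, so gold takes the -ate form aurate(III).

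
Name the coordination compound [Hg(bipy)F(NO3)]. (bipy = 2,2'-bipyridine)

There is no counter-ion, so the complex is neutral overall.
Ligand charges: 1×2,2'-bipyridine (neutral), 1×fluoro (-1 each), 1×nitrato (-1 each); total -2. So Hg + (-2) = 0, giving Hg = +2.
Ligands are named alphabetically: bipyridine before fluoro before nitrato.

(2,2'-bipyridine)fluoronitratomercury(II)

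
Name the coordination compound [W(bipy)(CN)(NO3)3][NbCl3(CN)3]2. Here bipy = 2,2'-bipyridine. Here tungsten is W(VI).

Both ions are complex: the cation is named first with the plain metal name, the anion second with the -ate form; each ion's ligands are alphabetised independently.
W is given as +6; the cation's ligand charges sum to -4, so the complex cation is 2+.
With 2 anions per cation, each anion must be 2/2 = 1−.
Anion: ligand charges sum to -6; for the ion to be 1−, Nb = +5.

(2,2'-bipyridine)cyanotrinitratotungsten(VI) trichlorotricyanoniobate(V)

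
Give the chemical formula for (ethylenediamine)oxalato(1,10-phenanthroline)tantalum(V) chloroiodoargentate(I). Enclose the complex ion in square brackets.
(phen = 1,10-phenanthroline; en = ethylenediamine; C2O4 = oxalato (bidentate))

Cation [Ta…]: ligand charges -2, Ta(V) ⇒ ion charge 3+.
Anion [Ag…]: ligand charges -2, Ag(I) ⇒ ion charge 1−.
One 3+ cation requires 3 of the 1− anion.

[Ta(C2O4)(en)(phen)][AgClI]3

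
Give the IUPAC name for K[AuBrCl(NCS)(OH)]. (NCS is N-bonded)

potassium bromochlorohydroxoisothiocyanatoaurate(III)

The 1 potassium counter-ion carries a total charge of +1, so each complex ion is 1−.
Ligand charges: 1×hydroxo (-1 each), 1×isothiocyanato (-1 each), 1×chloro (-1 each), 1×bromo (-1 each); total -4. So Au + (-4) = 1−, giving Au = +3.
The complex ion is anionic, so gold takes the -ate form aurate(III).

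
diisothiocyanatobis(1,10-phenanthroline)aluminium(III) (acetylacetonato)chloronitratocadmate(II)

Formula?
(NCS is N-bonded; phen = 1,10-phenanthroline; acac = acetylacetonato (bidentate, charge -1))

[Al(NCS)2(phen)2][Cd(acac)Cl(NO3)]

Cation [Al…]: ligand charges -2, Al(III) ⇒ ion charge 1+.
Anion [Cd…]: ligand charges -3, Cd(II) ⇒ ion charge 1−.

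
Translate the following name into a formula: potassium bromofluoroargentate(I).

K[AgBrF]

Ligands: 1 fluoro (F, -1), 1 bromo (Br, -1). Ligand charge sum = -2.
With Ag in oxidation state +1, the complex ion is [Ag...]^1−.
Charge balance with potassium (+1) requires 1 complex ion per 1 potassium.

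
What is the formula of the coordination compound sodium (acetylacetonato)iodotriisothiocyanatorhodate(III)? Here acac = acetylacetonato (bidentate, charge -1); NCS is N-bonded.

Ligands: 1 acetylacetonato (acac, -1), 1 iodo (I, -1), 3 isothiocyanato (NCS, -1). Ligand charge sum = -5.
Charge balance with sodium (+1) requires 1 complex ion per 2 sodium.

Na2[Rh(acac)I(NCS)3]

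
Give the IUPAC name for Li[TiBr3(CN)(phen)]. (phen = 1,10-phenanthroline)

lithium tribromocyano(1,10-phenanthroline)titanate(III)

The 1 lithium counter-ion carries a total charge of +1, so each complex ion is 1−.
Ligand charges: 1×1,10-phenanthroline (neutral), 3×bromo (-1 each), 1×cyano (-1 each); total -4. So Ti + (-4) = 1−, giving Ti = +3.
The complex ion is anionic, so titanium takes the -ate form titanate(III).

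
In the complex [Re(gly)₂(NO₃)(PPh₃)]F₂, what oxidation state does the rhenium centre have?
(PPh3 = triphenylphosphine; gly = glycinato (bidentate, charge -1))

+5

2 fluoride outside the brackets (-1 each) → the complex ion is 2+.
Ligand charges: 1×NO3 = -1; 1×PPh3 neutral; 2×gly = -2; sum -3.
Re + (-3) = 2+ ⇒ Re is +5.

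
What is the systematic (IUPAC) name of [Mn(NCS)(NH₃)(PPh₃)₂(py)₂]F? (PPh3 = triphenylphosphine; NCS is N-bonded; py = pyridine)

ammineisothiocyanatobis(pyridine)bis(triphenylphosphine)manganese(II) fluoride

The 1 fluoride counter-ion carries a total charge of -1, so each complex ion is 1+.
Ligand charges: 2×triphenylphosphine (neutral), 1×ammine (neutral), 1×isothiocyanato (-1 each), 2×pyridine (neutral); total -1. So Mn + (-1) = 1+, giving Mn = +2.
Ligands are named alphabetically: ammine before isothiocyanato before pyridine before triphenylphosphine.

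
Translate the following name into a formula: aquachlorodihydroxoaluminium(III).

[AlCl(H2O)(OH)2]

Ligands: 2 hydroxo (OH, -1), 1 chloro (Cl, -1), 1 aqua (H2O, neutral). Ligand charge sum = -3.
With Al in oxidation state +3, the complex ion is [Al...].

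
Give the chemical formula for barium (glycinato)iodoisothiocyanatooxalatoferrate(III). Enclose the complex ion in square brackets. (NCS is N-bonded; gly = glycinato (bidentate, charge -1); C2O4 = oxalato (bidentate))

Ba[Fe(C2O4)(gly)I(NCS)]

Ligands: 1 isothiocyanato (NCS, -1), 1 glycinato (gly, -1), 1 iodo (I, -1), 1 oxalato (C2O4, -2). Ligand charge sum = -5.
Charge balance with barium (+2) requires 1 complex ion per 1 barium.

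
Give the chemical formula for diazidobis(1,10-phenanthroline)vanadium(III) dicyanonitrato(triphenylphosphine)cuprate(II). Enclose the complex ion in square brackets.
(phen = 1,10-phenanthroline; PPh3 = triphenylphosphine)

Cation [V…]: ligand charges -2, V(III) ⇒ ion charge 1+.
Anion [Cu…]: ligand charges -3, Cu(II) ⇒ ion charge 1−.
One 1+ cation balances one 1− anion.

[V(N3)2(phen)2][Cu(CN)2(NO3)(PPh3)]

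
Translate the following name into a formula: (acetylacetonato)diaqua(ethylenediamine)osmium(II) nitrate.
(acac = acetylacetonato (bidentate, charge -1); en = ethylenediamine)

Ligands: 2 aqua (H2O, neutral), 1 acetylacetonato (acac, -1), 1 ethylenediamine (en, neutral). Ligand charge sum = -1.
Charge balance with nitrate (-1) requires 1 complex ion per 1 nitrate.

[Os(acac)(en)(H2O)2]NO3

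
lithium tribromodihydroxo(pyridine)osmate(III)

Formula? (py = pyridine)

Li2[OsBr3(OH)2(py)]

Ligands: 3 bromo (Br, -1), 2 hydroxo (OH, -1), 1 pyridine (py, neutral). Ligand charge sum = -5.
With Os in oxidation state +3, the complex ion is [Os...]^2−.
Charge balance with lithium (+1) requires 1 complex ion per 2 lithium.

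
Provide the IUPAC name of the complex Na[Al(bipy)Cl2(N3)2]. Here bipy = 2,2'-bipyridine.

sodium diazido(2,2'-bipyridine)dichloroaluminate(III)

The 1 sodium counter-ion carries a total charge of +1, so each complex ion is 1−.
Ligand charges: 1×2,2'-bipyridine (neutral), 2×chloro (-1 each), 2×azido (-1 each); total -4. So Al + (-4) = 1−, giving Al = +3.
The complex ion is anionic, so aluminium takes the -ate form aluminate(III).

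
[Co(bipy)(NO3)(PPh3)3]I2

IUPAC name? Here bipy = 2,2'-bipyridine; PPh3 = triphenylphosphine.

The 2 iodide counter-ions carry a total charge of -2, so each complex ion is 2+.
Ligand charges: 1×nitrato (-1 each), 1×2,2'-bipyridine (neutral), 3×triphenylphosphine (neutral); total -1. So Co + (-1) = 2+, giving Co = +3.
Ligands are named alphabetically: bipyridine before nitrato before triphenylphosphine.

(2,2'-bipyridine)nitratotris(triphenylphosphine)cobalt(III) iodide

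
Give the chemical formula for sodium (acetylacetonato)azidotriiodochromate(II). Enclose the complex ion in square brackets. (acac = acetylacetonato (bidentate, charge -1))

Ligands: 1 azido (N3, -1), 3 iodo (I, -1), 1 acetylacetonato (acac, -1). Ligand charge sum = -5.
Charge balance with sodium (+1) requires 1 complex ion per 3 sodium.

Na3[Cr(acac)I3(N3)]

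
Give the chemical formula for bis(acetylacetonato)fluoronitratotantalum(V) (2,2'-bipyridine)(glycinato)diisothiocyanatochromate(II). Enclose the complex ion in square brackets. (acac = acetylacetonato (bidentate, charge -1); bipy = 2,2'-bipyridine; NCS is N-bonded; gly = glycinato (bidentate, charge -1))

[Ta(acac)2F(NO3)][Cr(bipy)(gly)(NCS)2]

Cation [Ta…]: ligand charges -4, Ta(V) ⇒ ion charge 1+.
Anion [Cr…]: ligand charges -3, Cr(II) ⇒ ion charge 1−.
One 1+ cation balances one 1− anion.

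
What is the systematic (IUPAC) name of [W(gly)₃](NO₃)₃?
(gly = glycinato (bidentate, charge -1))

tris(glycinato)tungsten(VI) nitrate

The 3 nitrate counter-ions carry a total charge of -3, so each complex ion is 3+.
Ligand charges: 3×glycinato (-1 each); total -3. So W + (-3) = 3+, giving W = +6.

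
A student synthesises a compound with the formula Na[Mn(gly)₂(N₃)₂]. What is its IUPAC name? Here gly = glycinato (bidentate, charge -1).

sodium diazidobis(glycinato)manganate(III)

The 1 sodium counter-ion carries a total charge of +1, so each complex ion is 1−.
Ligand charges: 2×azido (-1 each), 2×glycinato (-1 each); total -4. So Mn + (-4) = 1−, giving Mn = +3.
Ligands are named alphabetically: azido before glycinato.
The complex ion is anionic, so manganese takes the -ate form manganate(III).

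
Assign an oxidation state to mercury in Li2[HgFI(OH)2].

+2

2 lithium outside the brackets (+1 each) → the complex ion is 2−.
Ligand charges: 2×OH = -2; 1×F = -1; 1×I = -1; sum -4.
Hg + (-4) = 2− ⇒ Hg is +2.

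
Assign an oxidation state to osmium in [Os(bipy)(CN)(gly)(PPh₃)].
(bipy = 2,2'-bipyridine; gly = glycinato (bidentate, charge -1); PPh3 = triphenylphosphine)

+2

No counter-ion: the bracketed complex is neutral.
Ligand charges: 1×bipy neutral; 1×CN = -1; 1×gly = -1; 1×PPh3 neutral; sum -2.
Os + (-2) = 0 ⇒ Os is +2.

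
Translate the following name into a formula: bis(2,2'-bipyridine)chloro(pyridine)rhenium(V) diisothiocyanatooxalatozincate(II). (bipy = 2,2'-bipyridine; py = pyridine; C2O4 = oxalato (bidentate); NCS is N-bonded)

Cation [Re…]: ligand charges -1, Re(V) ⇒ ion charge 4+.
Anion [Zn…]: ligand charges -4, Zn(II) ⇒ ion charge 2−.
One 4+ cation requires 2 of the 2− anion.

[Re(bipy)2Cl(py)][Zn(C2O4)(NCS)2]2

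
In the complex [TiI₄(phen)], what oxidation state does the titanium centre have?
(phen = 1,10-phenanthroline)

No counter-ion: the bracketed complex is neutral.
Ligand charges: 4×I = -4; 1×phen neutral; sum -4.
Ti + (-4) = 0 ⇒ Ti is +4.

+4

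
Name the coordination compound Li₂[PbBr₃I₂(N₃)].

The 2 lithium counter-ions carry a total charge of +2, so each complex ion is 2−.
Ligand charges: 1×azido (-1 each), 3×bromo (-1 each), 2×iodo (-1 each); total -6. So Pb + (-6) = 2−, giving Pb = +4.
The complex ion is anionic, so lead takes the -ate form plumbate(IV).

lithium azidotribromodiiodoplumbate(IV)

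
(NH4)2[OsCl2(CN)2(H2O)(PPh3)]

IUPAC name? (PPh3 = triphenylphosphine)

ammonium aquadichlorodicyano(triphenylphosphine)osmate(II)

The 2 ammonium counter-ions carry a total charge of +2, so each complex ion is 2−.
Ligand charges: 2×cyano (-1 each), 1×triphenylphosphine (neutral), 1×aqua (neutral), 2×chloro (-1 each); total -4. So Os + (-4) = 2−, giving Os = +2.
Ligands are named alphabetically: aqua before chloro before cyano before triphenylphosphine.
The complex ion is anionic, so osmium takes the -ate form osmate(II).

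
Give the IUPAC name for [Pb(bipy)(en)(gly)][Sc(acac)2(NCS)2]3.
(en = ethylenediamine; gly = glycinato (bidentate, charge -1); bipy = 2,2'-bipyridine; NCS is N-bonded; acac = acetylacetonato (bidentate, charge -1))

Both ions are complex: the cation is named first with the plain metal name, the anion second with the -ate form; each ion's ligands are alphabetised independently.
Scandium is always +3 in its complexes; the anion's ligand charges sum to -4, so the complex anion is 1−.
With 3 anions per cation, the cation must be 3×1 = 3+.
Cation: ligand charges sum to -1; for the ion to be 3+, Pb = +4.

(2,2'-bipyridine)(ethylenediamine)(glycinato)lead(IV) bis(acetylacetonato)diisothiocyanatoscandate(III)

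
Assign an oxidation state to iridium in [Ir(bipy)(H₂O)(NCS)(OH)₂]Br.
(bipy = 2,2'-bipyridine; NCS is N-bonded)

1 bromide outside the brackets (-1 each) → the complex ion is 1+.
Ligand charges: 1×H2O neutral; 2×OH = -2; 1×bipy neutral; 1×NCS = -1; sum -3.
Ir + (-3) = 1+ ⇒ Ir is +4.

+4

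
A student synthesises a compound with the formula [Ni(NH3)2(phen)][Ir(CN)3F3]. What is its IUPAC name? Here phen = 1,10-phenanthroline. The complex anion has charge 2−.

Both ions are complex: the cation is named first with the plain metal name, the anion second with the -ate form; each ion's ligands are alphabetised independently.
The complex anion is given as 2−; its ligand charges sum to -6, so Ir = +4.
A 1:1 salt means the cation carries the equal and opposite charge, 2+.
Cation: ligand charges sum to 0; for the ion to be 2+, Ni = +2.

diammine(1,10-phenanthroline)nickel(II) tricyanotrifluoroiridate(IV)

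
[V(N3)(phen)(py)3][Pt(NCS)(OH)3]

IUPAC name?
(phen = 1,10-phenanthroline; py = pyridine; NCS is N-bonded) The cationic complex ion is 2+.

azido(1,10-phenanthroline)tris(pyridine)vanadium(III) trihydroxoisothiocyanatoplatinate(II)

Both ions are complex: the cation is named first with the plain metal name, the anion second with the -ate form; each ion's ligands are alphabetised independently.
The complex cation is given as 2+; its ligand charges sum to -1, so V = +3.
A 1:1 salt means the anion carries the equal and opposite charge, 2−.
Anion: ligand charges sum to -4; for the ion to be 2−, Pt = +2.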